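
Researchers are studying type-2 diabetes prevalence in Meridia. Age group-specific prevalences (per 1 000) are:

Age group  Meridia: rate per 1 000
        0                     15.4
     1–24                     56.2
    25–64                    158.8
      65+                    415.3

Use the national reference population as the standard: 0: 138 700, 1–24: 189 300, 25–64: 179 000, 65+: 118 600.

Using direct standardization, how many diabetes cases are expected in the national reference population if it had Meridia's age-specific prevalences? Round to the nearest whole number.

Expected diabetes cases = Σ (standard pop × age-specific rate ÷ 1 000)
= 138 700×15.4/1 000 + 189 300×56.2/1 000 + 179 000×158.8/1 000 + 118 600×415.3/1 000
= 2135.98 + 10638.66 + 28425.20 + 49254.58 = 90454.42.

90454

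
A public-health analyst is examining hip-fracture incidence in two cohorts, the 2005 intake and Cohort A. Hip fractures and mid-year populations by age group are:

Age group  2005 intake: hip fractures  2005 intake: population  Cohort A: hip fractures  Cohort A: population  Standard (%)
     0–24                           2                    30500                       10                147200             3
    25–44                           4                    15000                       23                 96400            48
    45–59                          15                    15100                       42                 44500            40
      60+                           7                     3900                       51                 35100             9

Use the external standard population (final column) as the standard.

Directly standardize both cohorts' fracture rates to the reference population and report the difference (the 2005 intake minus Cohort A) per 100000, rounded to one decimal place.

6.4

Age-specific rates per 100000 for the 2005 intake: 6.56, 26.67, 99.34, 179.49.
For Cohort A: 6.79, 23.86, 94.38, 145.30.
Standard weights: 0.03, 0.48, 0.40, 0.09.
The 2005 intake: 0.0300×6.56 + 0.4800×26.67 + 0.4000×99.34 + 0.0900×179.49 = 68.8857 per 100000.
Cohort A: 0.0300×6.79 + 0.4800×23.86 + 0.4000×94.38 + 0.0900×145.30 = 62.4858 per 100000.
Difference = 68.8857 − 62.4858 = 6.3998.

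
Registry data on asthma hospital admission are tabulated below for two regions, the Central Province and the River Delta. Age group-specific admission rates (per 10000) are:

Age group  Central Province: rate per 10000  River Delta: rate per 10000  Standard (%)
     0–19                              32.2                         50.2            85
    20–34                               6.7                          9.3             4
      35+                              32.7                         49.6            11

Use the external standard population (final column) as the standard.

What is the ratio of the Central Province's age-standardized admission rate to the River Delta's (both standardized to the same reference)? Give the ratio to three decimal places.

0.644

Standard weights: 0.85, 0.04, 0.11.
The Central Province: 0.8500×32.2 + 0.0400×6.7 + 0.1100×32.7 = 31.2350 per 10000.
The River Delta: 0.8500×50.2 + 0.0400×9.3 + 0.1100×49.6 = 48.4980 per 10000.
Ratio = 31.2350 ÷ 48.4980 = 0.64405.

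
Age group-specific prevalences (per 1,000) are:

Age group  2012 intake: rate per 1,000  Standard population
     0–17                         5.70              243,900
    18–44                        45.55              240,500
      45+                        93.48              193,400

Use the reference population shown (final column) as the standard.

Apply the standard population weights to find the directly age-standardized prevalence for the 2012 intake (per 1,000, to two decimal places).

Standard total = 677,800; weights = 0.3598, 0.3548, 0.2853.
Standardized rate: 0.3598×5.70 + 0.3548×45.55 + 0.2853×93.48 = 44.8865 per 1,000.

44.89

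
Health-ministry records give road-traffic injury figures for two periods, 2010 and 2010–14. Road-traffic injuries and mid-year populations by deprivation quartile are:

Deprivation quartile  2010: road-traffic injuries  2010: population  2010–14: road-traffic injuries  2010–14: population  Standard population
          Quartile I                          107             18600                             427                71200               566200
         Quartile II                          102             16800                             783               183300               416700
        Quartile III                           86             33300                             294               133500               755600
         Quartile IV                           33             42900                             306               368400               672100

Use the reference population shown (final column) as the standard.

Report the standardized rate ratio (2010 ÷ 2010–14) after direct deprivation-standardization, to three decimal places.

1.116

Deprivation-specific rates per 100000 for 2010: 575.27, 607.14, 258.26, 76.92.
For 2010–14: 599.72, 427.17, 220.22, 83.06.
Standard total = 2410600; weights = 0.2349, 0.1729, 0.3134, 0.2788.
2010: 0.2349×575.27 + 0.1729×607.14 + 0.3134×258.26 + 0.2788×76.92 = 342.4681 per 100000.
2010–14: 0.2349×599.72 + 0.1729×427.17 + 0.3134×220.22 + 0.2788×83.06 = 306.8903 per 100000.
Ratio = 342.4681 ÷ 306.8903 = 1.11593.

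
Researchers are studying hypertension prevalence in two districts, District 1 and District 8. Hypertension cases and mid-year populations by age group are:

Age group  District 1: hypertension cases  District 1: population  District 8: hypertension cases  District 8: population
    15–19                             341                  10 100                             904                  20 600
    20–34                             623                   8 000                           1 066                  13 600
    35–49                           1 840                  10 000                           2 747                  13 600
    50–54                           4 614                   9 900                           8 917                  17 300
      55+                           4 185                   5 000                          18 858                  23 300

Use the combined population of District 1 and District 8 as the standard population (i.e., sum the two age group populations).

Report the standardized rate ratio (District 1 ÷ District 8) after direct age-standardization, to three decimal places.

Age-specific rates per 1 000 for District 1: 33.762, 77.875, 184.000, 466.061, 837.000.
For District 8: 43.883, 78.382, 201.985, 515.434, 809.356.
Combined standard total = 131 400; weights = 0.2336, 0.1644, 0.1796, 0.2070, 0.2154.
District 1: 0.2336×33.762 + 0.1644×77.875 + 0.1796×184.000 + 0.2070×466.061 + 0.2154×837.000 = 330.4791 per 1 000.
District 8: 0.2336×43.883 + 0.1644×78.382 + 0.1796×201.985 + 0.2070×515.434 + 0.2154×809.356 = 340.4240 per 1 000.
Ratio = 330.4791 ÷ 340.4240 = 0.97079.

0.971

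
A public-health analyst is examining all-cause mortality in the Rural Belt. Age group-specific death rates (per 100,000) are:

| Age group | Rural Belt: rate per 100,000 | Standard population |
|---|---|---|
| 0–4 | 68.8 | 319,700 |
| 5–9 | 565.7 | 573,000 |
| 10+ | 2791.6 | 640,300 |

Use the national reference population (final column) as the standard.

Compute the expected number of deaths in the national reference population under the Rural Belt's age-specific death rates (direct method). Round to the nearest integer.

Expected deaths = Σ (standard pop × age-specific rate ÷ 100,000)
= 319,700×68.8/100,000 + 573,000×565.7/100,000 + 640,300×2791.6/100,000
= 219.95 + 3241.46 + 17874.61 = 21336.03.

21336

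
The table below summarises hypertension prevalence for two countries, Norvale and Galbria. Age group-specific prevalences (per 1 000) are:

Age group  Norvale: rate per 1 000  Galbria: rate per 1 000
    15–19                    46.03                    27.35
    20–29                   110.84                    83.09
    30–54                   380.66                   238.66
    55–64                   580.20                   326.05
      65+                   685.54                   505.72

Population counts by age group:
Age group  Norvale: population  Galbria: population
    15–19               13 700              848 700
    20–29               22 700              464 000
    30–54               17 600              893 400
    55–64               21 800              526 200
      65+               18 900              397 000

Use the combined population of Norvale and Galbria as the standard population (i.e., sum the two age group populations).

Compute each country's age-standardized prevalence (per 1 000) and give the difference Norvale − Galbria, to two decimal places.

Combined standard total = 3 224 000; weights = 0.2675, 0.1510, 0.2826, 0.1700, 0.1290.
Norvale: 0.2675×46.03 + 0.1510×110.84 + 0.2826×380.66 + 0.1700×580.20 + 0.1290×685.54 = 323.6629 per 1 000.
Galbria: 0.2675×27.35 + 0.1510×83.09 + 0.2826×238.66 + 0.1700×326.05 + 0.1290×505.72 = 207.9560 per 1 000.
Difference = 323.6629 − 207.9560 = 115.7069.

115.71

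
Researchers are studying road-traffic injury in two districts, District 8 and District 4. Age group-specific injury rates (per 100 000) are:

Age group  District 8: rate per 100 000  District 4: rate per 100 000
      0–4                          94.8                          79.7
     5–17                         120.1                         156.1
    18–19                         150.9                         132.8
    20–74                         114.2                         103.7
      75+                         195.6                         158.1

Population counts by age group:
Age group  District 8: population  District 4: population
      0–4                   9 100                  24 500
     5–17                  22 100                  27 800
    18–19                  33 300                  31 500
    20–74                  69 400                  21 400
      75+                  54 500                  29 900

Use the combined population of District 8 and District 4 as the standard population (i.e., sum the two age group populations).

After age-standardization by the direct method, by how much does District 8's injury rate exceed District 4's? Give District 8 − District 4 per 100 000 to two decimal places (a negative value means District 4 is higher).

12.37

Combined standard total = 323 500; weights = 0.1039, 0.1543, 0.2003, 0.2807, 0.2609.
District 8: 0.1039×94.8 + 0.1543×120.1 + 0.2003×150.9 + 0.2807×114.2 + 0.2609×195.6 = 141.6834 per 100 000.
District 4: 0.1039×79.7 + 0.1543×156.1 + 0.2003×132.8 + 0.2807×103.7 + 0.2609×158.1 = 129.3117 per 100 000.
Difference = 141.6834 − 129.3117 = 12.3717.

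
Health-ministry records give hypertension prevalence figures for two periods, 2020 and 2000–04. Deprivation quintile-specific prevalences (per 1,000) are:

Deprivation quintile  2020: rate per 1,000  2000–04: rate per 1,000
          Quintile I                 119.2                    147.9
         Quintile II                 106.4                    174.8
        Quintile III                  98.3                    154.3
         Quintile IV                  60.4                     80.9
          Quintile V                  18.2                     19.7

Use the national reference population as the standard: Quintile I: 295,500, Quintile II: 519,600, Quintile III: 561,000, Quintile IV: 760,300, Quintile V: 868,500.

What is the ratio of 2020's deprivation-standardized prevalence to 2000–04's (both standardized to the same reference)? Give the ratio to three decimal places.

0.692

Standard total = 3,004,900; weights = 0.0983, 0.1729, 0.1867, 0.2530, 0.2890.
2020: 0.0983×119.2 + 0.1729×106.4 + 0.1867×98.3 + 0.2530×60.4 + 0.2890×18.2 = 69.0153 per 1,000.
2000–04: 0.0983×147.9 + 0.1729×174.8 + 0.1867×154.3 + 0.2530×80.9 + 0.2890×19.7 = 99.7406 per 1,000.
Ratio = 69.0153 ÷ 99.7406 = 0.69195.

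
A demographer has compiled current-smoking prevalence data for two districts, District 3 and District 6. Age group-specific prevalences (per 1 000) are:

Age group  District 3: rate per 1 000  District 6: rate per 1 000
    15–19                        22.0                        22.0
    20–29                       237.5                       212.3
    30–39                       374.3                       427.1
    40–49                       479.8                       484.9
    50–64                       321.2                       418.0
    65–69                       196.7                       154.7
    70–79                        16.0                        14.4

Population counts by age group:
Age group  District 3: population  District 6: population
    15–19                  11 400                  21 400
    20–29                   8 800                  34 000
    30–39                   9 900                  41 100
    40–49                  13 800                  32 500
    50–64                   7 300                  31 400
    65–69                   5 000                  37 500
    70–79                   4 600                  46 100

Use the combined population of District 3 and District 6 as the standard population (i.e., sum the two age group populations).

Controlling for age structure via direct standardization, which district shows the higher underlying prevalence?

District 6

Combined standard total = 304 800; weights = 0.1076, 0.1404, 0.1673, 0.1519, 0.1270, 0.1394, 0.1663.
District 3: 0.1076×22.0 + 0.1404×237.5 + 0.1673×374.3 + 0.1519×479.8 + 0.1270×321.2 + 0.1394×196.7 + 0.1663×16.0 = 242.0998 per 1 000.
District 6: 0.1076×22.0 + 0.1404×212.3 + 0.1673×427.1 + 0.1519×484.9 + 0.1270×418.0 + 0.1394×154.7 + 0.1663×14.4 = 254.3387 per 1 000.
The crude rates (264.30 vs 248.33) would put District 3 higher, but that reflects its age composition; once standardized to a common age structure, District 6 has the higher underlying rate.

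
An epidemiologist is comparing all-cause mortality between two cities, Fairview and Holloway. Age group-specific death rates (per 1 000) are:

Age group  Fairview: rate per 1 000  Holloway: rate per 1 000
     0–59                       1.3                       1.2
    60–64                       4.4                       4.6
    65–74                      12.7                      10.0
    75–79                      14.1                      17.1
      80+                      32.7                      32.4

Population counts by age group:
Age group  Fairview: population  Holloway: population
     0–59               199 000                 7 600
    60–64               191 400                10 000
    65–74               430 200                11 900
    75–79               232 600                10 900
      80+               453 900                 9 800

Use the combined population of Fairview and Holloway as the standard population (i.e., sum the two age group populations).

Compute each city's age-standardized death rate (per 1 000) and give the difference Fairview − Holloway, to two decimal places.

0.37

Combined standard total = 1 557 300; weights = 0.1327, 0.1293, 0.2839, 0.1564, 0.2978.
Fairview: 0.1327×1.3 + 0.1293×4.4 + 0.2839×12.7 + 0.1564×14.1 + 0.2978×32.7 = 16.2883 per 1 000.
Holloway: 0.1327×1.2 + 0.1293×4.6 + 0.2839×10.0 + 0.1564×17.1 + 0.2978×32.4 = 15.9141 per 1 000.
Difference = 16.2883 − 15.9141 = 0.3741.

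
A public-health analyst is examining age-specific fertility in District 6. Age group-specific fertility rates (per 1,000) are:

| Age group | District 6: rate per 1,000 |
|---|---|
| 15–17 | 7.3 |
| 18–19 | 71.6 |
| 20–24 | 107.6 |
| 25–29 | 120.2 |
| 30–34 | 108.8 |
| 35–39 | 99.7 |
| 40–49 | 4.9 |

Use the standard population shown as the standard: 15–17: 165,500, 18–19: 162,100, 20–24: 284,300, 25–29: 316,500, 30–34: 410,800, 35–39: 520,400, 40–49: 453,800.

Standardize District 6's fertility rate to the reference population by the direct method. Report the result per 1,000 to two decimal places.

77.92

Standard total = 2,313,400; weights = 0.0715, 0.0701, 0.1229, 0.1368, 0.1776, 0.2250, 0.1962.
Standardized rate: 0.0715×7.3 + 0.0701×71.6 + 0.1229×107.6 + 0.1368×120.2 + 0.1776×108.8 + 0.2250×99.7 + 0.1962×4.9 = 77.9161 per 1,000.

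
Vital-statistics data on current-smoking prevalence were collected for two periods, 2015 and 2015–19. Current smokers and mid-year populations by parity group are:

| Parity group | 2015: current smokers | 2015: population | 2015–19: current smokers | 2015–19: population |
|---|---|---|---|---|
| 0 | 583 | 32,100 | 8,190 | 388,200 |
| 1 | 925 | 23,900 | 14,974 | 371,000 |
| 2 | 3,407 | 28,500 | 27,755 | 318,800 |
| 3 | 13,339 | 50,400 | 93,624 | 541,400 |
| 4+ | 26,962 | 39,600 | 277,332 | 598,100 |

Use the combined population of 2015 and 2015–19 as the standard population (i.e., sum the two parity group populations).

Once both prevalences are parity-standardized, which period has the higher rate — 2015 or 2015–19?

2015

Parity-specific rates per 1,000 for 2015: 18.162, 38.703, 119.544, 264.663, 680.859.
For 2015–19: 21.097, 40.361, 87.061, 172.929, 463.688.
Combined standard total = 2,392,000; weights = 0.1757, 0.1651, 0.1452, 0.2474, 0.2666.
2015: 0.1757×18.162 + 0.1651×38.703 + 0.1452×119.544 + 0.2474×264.663 + 0.2666×680.859 = 273.9322 per 1,000.
2015–19: 0.1757×21.097 + 0.1651×40.361 + 0.1452×87.061 + 0.2474×172.929 + 0.2666×463.688 = 189.4130 per 1,000.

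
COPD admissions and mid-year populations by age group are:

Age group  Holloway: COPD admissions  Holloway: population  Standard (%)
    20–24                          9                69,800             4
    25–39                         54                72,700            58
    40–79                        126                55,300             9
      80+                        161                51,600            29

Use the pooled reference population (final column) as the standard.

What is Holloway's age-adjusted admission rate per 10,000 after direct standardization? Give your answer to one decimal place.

15.5

Age-specific rates per 10,000 for Holloway: 1.29, 7.43, 22.78, 31.20.
Standard weights: 0.04, 0.58, 0.09, 0.29.
Standardized rate: 0.0400×1.29 + 0.5800×7.43 + 0.0900×22.78 + 0.2900×31.20 = 15.4588 per 10,000.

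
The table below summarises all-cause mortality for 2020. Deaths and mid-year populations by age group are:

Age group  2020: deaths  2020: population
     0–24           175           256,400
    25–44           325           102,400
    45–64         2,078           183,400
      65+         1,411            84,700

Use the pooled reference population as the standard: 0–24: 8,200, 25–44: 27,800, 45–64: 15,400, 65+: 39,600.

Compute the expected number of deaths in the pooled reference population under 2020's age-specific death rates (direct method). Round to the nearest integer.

Age-specific rates per 100,000 for 2020: 68.25, 317.38, 1133.04, 1665.88.
Expected deaths = Σ (standard pop × age-specific rate ÷ 100,000)
= 8,200×68.25/100,000 + 27,800×317.38/100,000 + 15,400×1133.04/100,000 + 39,600×1665.88/100,000
= 5.60 + 88.23 + 174.49 + 659.69 = 928.01.

928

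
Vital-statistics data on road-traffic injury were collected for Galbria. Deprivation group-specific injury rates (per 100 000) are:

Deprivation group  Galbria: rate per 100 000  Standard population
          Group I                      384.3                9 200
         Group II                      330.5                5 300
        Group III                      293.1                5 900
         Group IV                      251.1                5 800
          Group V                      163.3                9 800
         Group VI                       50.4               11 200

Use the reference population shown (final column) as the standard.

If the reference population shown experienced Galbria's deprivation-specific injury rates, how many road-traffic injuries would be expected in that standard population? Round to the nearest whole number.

106

Expected road-traffic injuries = Σ (standard pop × deprivation-specific rate ÷ 100 000)
= 9 200×384.3/100 000 + 5 300×330.5/100 000 + 5 900×293.1/100 000 + 5 800×251.1/100 000 + 9 800×163.3/100 000 + 11 200×50.4/100 000
= 35.36 + 17.52 + 17.29 + 14.56 + 16.00 + 5.64 = 106.38.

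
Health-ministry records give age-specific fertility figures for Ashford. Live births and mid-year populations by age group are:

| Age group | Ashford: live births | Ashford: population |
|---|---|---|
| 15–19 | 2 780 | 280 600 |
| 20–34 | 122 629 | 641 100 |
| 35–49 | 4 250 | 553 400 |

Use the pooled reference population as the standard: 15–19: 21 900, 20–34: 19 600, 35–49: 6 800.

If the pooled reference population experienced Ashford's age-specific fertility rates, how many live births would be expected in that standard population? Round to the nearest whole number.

4018

Age-specific rates per 1 000 for Ashford: 9.907, 191.279, 7.680.
Expected live births = Σ (standard pop × age-specific rate ÷ 1 000)
= 21 900×9.907/1 000 + 19 600×191.279/1 000 + 6 800×7.680/1 000
= 216.97 + 3749.07 + 52.22 = 4018.26.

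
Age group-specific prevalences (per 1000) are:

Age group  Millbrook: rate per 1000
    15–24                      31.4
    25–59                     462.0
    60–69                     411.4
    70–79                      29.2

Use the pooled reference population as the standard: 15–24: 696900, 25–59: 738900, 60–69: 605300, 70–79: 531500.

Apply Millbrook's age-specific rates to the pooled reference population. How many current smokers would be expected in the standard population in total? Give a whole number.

Expected current smokers = Σ (standard pop × age-specific rate ÷ 1000)
= 696900×31.4/1000 + 738900×462.0/1000 + 605300×411.4/1000 + 531500×29.2/1000
= 21882.66 + 341371.80 + 249020.42 + 15519.80 = 627794.68.

627795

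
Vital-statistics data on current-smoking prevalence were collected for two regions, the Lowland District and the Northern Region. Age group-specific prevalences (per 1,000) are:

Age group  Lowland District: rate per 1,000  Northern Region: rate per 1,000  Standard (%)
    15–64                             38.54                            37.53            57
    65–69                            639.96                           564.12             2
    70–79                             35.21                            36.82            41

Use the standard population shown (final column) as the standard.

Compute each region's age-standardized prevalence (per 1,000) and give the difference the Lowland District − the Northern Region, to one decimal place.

1.4

Standard weights: 0.57, 0.02, 0.41.
The Lowland District: 0.5700×38.54 + 0.0200×639.96 + 0.4100×35.21 = 49.2031 per 1,000.
The Northern Region: 0.5700×37.53 + 0.0200×564.12 + 0.4100×36.82 = 47.7707 per 1,000.
Difference = 49.2031 − 47.7707 = 1.4324.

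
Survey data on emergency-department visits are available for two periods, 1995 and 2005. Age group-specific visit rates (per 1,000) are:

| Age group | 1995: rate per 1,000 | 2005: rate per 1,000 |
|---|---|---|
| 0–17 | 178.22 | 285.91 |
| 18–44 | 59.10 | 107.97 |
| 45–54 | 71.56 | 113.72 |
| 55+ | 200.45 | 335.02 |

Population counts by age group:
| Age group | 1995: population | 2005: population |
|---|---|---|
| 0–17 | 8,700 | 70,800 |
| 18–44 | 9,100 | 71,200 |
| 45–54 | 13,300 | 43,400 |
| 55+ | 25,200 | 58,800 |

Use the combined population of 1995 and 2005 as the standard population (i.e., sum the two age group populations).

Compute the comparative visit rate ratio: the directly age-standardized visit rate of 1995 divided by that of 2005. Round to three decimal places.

Combined standard total = 300,500; weights = 0.2646, 0.2672, 0.1887, 0.2795.
1995: 0.2646×178.22 + 0.2672×59.10 + 0.1887×71.56 + 0.2795×200.45 = 132.4774 per 1,000.
2005: 0.2646×285.91 + 0.2672×107.97 + 0.1887×113.72 + 0.2795×335.02 = 219.5988 per 1,000.
Ratio = 132.4774 ÷ 219.5988 = 0.60327.

0.603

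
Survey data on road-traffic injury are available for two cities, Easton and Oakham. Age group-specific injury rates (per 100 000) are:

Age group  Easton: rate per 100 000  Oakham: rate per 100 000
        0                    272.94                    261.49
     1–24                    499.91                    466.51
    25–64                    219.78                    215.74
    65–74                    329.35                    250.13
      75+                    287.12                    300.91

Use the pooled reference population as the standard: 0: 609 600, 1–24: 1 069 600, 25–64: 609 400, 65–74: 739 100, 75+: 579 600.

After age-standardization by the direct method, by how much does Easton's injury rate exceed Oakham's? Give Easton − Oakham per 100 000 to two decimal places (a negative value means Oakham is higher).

Standard total = 3 607 300; weights = 0.1690, 0.2965, 0.1689, 0.2049, 0.1607.
Easton: 0.1690×272.94 + 0.2965×499.91 + 0.1689×219.78 + 0.2049×329.35 + 0.1607×287.12 = 345.0945 per 100 000.
Oakham: 0.1690×261.49 + 0.2965×466.51 + 0.1689×215.74 + 0.2049×250.13 + 0.1607×300.91 = 318.5579 per 100 000.
Difference = 345.0945 − 318.5579 = 26.5366.

26.54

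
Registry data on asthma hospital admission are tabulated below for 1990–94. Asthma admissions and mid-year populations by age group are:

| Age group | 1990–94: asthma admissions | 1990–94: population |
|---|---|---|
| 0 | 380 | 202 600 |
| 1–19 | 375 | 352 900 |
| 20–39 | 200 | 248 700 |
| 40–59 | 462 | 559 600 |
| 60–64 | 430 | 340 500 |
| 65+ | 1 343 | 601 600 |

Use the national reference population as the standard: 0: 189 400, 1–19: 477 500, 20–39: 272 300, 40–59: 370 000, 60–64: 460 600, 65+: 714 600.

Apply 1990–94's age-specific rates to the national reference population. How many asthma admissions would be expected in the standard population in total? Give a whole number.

Age-specific rates per 10 000 for 1990–94: 18.76, 10.63, 8.04, 8.26, 12.63, 22.32.
Expected asthma admissions = Σ (standard pop × age-specific rate ÷ 10 000)
= 189 400×18.76/10 000 + 477 500×10.63/10 000 + 272 300×8.04/10 000 + 370 000×8.26/10 000 + 460 600×12.63/10 000 + 714 600×22.32/10 000
= 355.24 + 507.40 + 218.98 + 305.47 + 581.67 + 1595.26 = 3564.02.

3564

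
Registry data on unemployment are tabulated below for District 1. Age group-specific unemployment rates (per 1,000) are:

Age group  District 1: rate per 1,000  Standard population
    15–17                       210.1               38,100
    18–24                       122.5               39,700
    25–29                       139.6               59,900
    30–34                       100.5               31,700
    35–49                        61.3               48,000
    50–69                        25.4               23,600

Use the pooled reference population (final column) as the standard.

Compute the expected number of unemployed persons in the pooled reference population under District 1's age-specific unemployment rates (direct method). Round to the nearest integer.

Expected unemployed persons = Σ (standard pop × age-specific rate ÷ 1,000)
= 38,100×210.1/1,000 + 39,700×122.5/1,000 + 59,900×139.6/1,000 + 31,700×100.5/1,000 + 48,000×61.3/1,000 + 23,600×25.4/1,000
= 8004.81 + 4863.25 + 8362.04 + 3185.85 + 2942.40 + 599.44 = 27957.79.

27958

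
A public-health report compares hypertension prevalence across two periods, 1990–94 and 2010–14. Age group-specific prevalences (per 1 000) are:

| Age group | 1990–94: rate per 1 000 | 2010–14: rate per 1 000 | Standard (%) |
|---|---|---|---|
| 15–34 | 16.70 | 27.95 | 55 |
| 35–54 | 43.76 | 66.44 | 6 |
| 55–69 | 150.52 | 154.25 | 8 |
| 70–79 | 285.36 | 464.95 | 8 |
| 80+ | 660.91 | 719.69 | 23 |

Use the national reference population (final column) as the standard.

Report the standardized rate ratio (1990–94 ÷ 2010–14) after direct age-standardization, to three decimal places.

Standard weights: 0.55, 0.06, 0.08, 0.08, 0.23.
1990–94: 0.5500×16.70 + 0.0600×43.76 + 0.0800×150.52 + 0.0800×285.36 + 0.2300×660.91 = 198.6903 per 1 000.
2010–14: 0.5500×27.95 + 0.0600×66.44 + 0.0800×154.25 + 0.0800×464.95 + 0.2300×719.69 = 234.4236 per 1 000.
Ratio = 198.6903 ÷ 234.4236 = 0.84757.

0.848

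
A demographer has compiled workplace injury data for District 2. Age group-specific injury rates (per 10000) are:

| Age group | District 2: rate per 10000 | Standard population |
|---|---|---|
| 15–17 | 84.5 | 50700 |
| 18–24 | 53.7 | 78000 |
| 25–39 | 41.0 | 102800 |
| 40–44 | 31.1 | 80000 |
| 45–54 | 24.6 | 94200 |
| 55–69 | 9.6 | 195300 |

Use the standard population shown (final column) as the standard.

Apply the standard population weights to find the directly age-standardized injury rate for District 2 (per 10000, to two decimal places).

Standard total = 601000; weights = 0.0844, 0.1298, 0.1710, 0.1331, 0.1567, 0.3250.
Standardized rate: 0.0844×84.5 + 0.1298×53.7 + 0.1710×41.0 + 0.1331×31.1 + 0.1567×24.6 + 0.3250×9.6 = 32.2259 per 10000.

32.23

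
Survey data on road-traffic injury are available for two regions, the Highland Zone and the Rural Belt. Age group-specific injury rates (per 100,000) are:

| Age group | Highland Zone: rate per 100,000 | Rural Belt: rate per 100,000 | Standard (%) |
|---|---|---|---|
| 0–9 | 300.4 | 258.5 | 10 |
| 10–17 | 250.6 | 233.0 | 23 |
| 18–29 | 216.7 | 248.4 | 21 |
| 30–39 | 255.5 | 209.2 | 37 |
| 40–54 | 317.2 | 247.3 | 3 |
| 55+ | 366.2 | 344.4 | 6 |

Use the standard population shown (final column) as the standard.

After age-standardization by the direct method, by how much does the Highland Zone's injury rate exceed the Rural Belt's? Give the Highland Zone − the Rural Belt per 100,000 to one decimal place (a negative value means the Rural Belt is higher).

22.1

Standard weights: 0.10, 0.23, 0.21, 0.37, 0.03, 0.06.
The Highland Zone: 0.1000×300.4 + 0.2300×250.6 + 0.2100×216.7 + 0.3700×255.5 + 0.0300×317.2 + 0.0600×366.2 = 259.2080 per 100,000.
The Rural Belt: 0.1000×258.5 + 0.2300×233.0 + 0.2100×248.4 + 0.3700×209.2 + 0.0300×247.3 + 0.0600×344.4 = 237.0910 per 100,000.
Difference = 259.2080 − 237.0910 = 22.1170.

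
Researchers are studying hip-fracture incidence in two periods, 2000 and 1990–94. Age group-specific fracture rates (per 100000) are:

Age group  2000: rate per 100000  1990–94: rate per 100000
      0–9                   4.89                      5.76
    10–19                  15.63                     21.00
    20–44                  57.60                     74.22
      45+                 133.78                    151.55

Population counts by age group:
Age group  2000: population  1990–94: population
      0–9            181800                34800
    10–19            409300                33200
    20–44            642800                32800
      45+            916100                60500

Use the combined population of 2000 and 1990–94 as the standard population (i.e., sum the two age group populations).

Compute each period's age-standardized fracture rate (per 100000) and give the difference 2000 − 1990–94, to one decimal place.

Combined standard total = 2311300; weights = 0.0937, 0.1915, 0.2923, 0.4225.
2000: 0.0937×4.89 + 0.1915×15.63 + 0.2923×57.60 + 0.4225×133.78 = 76.8137 per 100000.
1990–94: 0.0937×5.76 + 0.1915×21.00 + 0.2923×74.22 + 0.4225×151.55 = 90.2898 per 100000.
Difference = 76.8137 − 90.2898 = -13.4761.

-13.5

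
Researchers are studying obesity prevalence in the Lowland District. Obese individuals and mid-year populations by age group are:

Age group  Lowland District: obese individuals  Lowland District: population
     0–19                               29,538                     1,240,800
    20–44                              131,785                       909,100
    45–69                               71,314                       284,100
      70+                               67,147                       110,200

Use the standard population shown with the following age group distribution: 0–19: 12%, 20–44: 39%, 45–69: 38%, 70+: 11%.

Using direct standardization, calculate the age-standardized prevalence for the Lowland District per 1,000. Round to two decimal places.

Age-specific rates per 1,000 for the Lowland District: 23.806, 144.962, 251.017, 609.319.
Standard weights: 0.12, 0.39, 0.38, 0.11.
Standardized rate: 0.1200×23.806 + 0.3900×144.962 + 0.3800×251.017 + 0.1100×609.319 = 221.8036 per 1,000.

221.80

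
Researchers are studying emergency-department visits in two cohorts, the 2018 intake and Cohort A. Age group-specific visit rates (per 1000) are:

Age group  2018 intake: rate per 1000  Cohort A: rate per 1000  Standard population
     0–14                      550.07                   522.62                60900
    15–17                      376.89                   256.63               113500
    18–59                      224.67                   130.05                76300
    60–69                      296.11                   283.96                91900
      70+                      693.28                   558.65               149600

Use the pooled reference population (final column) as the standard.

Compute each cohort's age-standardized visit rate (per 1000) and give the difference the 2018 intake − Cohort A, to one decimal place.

Standard total = 492200; weights = 0.1237, 0.2306, 0.1550, 0.1867, 0.3039.
The 2018 intake: 0.1237×550.07 + 0.2306×376.89 + 0.1550×224.67 + 0.1867×296.11 + 0.3039×693.28 = 455.8021 per 1000.
Cohort A: 0.1237×522.62 + 0.2306×256.63 + 0.1550×130.05 + 0.1867×283.96 + 0.3039×558.65 = 366.8180 per 1000.
Difference = 455.8021 − 366.8180 = 88.9841.

89.0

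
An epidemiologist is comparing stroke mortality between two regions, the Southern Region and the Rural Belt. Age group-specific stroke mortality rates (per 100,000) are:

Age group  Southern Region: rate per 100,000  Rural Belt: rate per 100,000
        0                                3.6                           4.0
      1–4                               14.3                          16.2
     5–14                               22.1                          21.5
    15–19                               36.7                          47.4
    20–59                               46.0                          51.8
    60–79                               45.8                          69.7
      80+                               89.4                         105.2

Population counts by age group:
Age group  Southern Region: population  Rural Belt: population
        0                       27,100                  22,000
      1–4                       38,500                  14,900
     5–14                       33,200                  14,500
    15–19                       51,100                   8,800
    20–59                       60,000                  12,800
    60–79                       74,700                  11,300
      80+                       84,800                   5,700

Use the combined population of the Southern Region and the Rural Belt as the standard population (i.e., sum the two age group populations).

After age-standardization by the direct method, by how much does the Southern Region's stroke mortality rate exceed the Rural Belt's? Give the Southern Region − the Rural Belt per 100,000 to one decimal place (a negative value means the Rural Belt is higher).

Combined standard total = 459,400; weights = 0.1069, 0.1162, 0.1038, 0.1304, 0.1585, 0.1872, 0.1970.
The Southern Region: 0.1069×3.6 + 0.1162×14.3 + 0.1038×22.1 + 0.1304×36.7 + 0.1585×46.0 + 0.1872×45.8 + 0.1970×89.4 = 42.6016 per 100,000.
The Rural Belt: 0.1069×4.0 + 0.1162×16.2 + 0.1038×21.5 + 0.1304×47.4 + 0.1585×51.8 + 0.1872×69.7 + 0.1970×105.2 = 52.7038 per 100,000.
Difference = 42.6016 − 52.7038 = -10.1022.

-10.1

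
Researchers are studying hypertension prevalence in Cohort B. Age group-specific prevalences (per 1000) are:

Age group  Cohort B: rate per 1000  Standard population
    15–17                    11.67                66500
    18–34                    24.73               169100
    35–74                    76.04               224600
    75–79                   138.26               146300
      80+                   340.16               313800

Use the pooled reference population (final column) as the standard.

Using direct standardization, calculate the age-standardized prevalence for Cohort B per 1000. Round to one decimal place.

Standard total = 920300; weights = 0.0723, 0.1837, 0.2441, 0.1590, 0.3410.
Standardized rate: 0.0723×11.67 + 0.1837×24.73 + 0.2441×76.04 + 0.1590×138.26 + 0.3410×340.16 = 161.9104 per 1000.

161.9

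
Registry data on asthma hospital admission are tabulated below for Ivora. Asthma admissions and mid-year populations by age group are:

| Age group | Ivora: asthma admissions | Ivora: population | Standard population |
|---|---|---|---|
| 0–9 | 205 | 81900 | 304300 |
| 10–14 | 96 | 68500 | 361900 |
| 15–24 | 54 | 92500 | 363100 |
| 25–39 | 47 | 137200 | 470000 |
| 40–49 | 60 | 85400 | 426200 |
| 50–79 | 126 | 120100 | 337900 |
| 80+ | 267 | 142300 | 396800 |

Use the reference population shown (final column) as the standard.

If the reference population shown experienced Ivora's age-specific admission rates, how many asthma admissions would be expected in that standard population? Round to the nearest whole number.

Age-specific rates per 10000 for Ivora: 25.03, 14.01, 5.84, 3.43, 7.03, 10.49, 18.76.
Expected asthma admissions = Σ (standard pop × age-specific rate ÷ 10000)
= 304300×25.03/10000 + 361900×14.01/10000 + 363100×5.84/10000 + 470000×3.43/10000 + 426200×7.03/10000 + 337900×10.49/10000 + 396800×18.76/10000
= 761.68 + 507.19 + 211.97 + 161.01 + 299.44 + 354.50 + 744.52 = 3040.31.

3040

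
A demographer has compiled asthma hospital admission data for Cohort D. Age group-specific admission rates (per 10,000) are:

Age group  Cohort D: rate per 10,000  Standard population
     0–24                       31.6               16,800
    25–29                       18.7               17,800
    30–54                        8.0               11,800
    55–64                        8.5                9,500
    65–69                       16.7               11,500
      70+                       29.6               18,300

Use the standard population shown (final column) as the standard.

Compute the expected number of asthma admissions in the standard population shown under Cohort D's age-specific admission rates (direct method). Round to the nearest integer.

177

Expected asthma admissions = Σ (standard pop × age-specific rate ÷ 10,000)
= 16,800×31.6/10,000 + 17,800×18.7/10,000 + 11,800×8.0/10,000 + 9,500×8.5/10,000 + 11,500×16.7/10,000 + 18,300×29.6/10,000
= 53.09 + 33.29 + 9.44 + 8.07 + 19.20 + 54.17 = 177.26.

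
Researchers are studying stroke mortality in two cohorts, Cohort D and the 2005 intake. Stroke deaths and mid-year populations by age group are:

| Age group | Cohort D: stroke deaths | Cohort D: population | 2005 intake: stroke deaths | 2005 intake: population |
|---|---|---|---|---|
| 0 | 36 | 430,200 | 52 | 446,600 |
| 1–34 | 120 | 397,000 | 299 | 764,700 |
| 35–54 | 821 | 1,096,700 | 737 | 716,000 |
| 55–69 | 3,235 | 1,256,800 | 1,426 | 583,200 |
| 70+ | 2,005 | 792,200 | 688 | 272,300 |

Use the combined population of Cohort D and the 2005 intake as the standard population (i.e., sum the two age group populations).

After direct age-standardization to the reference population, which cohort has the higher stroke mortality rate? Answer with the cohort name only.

2005 intake

Age-specific rates per 100,000 for Cohort D: 8.37, 30.23, 74.86, 257.40, 253.09.
For the 2005 intake: 11.64, 39.10, 102.93, 244.51, 252.66.
Combined standard total = 6,755,700; weights = 0.1298, 0.1720, 0.2683, 0.2724, 0.1576.
Cohort D: 0.1298×8.37 + 0.1720×30.23 + 0.2683×74.86 + 0.2724×257.40 + 0.1576×253.09 = 136.3567 per 100,000.
The 2005 intake: 0.1298×11.64 + 0.1720×39.10 + 0.2683×102.93 + 0.2724×244.51 + 0.1576×252.66 = 142.2623 per 100,000.
The crude rates (156.49 vs 115.06) would put Cohort D higher, but that reflects its age composition; once standardized to a common age structure, the 2005 intake has the higher underlying rate.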